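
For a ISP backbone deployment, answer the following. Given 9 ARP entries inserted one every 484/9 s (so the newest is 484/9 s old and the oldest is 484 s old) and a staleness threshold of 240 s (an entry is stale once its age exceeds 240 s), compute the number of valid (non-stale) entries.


Ages are k * 484/9 s for k = 1..9 (spacing = 53.7778 s).
Entry k is valid iff k * 484/9 <= 240 iff k <= 9 * 240 / 484 = 4.4628
n_valid = floor(4.4628) = 4
(n_stale = 9 - 4 = 5)

4


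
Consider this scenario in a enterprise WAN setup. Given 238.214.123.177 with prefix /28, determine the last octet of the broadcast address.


Given: IP = 238.214.123.177, prefix = /28
Host bits = 32 - 28 = 4
Network last octet = 177 AND mask = 176
Host part size = 2^4 - 1 = 15
Broadcast last octet = 176 OR 15 = 191

191


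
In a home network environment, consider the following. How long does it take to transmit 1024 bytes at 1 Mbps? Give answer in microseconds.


Given: packet = 1024 bytes, bandwidth = 1 Mbps
Packet in bits = 1024 * 8 = 8192 bits
Bandwidth = 1 * 10^6 = 1000000 bps
Time = 8192 / 1000000 seconds
Time in us = 8192 * 10^6 / 1000000 = 8192

8192


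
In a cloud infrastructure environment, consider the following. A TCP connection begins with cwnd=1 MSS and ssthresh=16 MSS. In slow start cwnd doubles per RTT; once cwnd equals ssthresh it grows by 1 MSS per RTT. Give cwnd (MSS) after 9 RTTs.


RTT 0: cwnd = 1 MSS (initial)
RTT 1: cwnd = 2 MSS (slow start, doubled)
RTT 2: cwnd = 4 MSS (slow start, doubled)
RTT 3: cwnd = 8 MSS (slow start, doubled)
RTT 4: cwnd = 16 MSS (slow start, doubled)
RTT 5: cwnd = 17 MSS (congestion avoidance, +1)
RTT 6: cwnd = 18 MSS (congestion avoidance, +1)
RTT 7: cwnd = 19 MSS (congestion avoidance, +1)
RTT 8: cwnd = 20 MSS (congestion avoidance, +1)
RTT 9: cwnd = 21 MSS (congestion avoidance, +1)

21


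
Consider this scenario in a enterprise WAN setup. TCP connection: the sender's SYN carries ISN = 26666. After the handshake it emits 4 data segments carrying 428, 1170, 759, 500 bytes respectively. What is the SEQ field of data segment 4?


The SYN occupies sequence number ISN = 26666, so the first data byte is ISN + 1 = 26667.
SEQ of data segment i = (ISN + 1) + sum of payload sizes of segments 1..i-1.
Segment 1: SEQ = 26667, payload = 428 bytes
Segment 2: SEQ = 27095, payload = 1170 bytes
Segment 3: SEQ = 28265, payload = 759 bytes
Segment 4: SEQ = 29024, payload = 500 bytes
SEQ of segment 4 = 26667 + 428 + 1170 + 759 = 29024

29024


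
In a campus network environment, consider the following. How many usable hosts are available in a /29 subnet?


Given: subnet mask /29
Host bits = 32 - 29 = 3
Total addresses = 2^3 = 8
Usable hosts = 8 - 2 (network + broadcast) = 6

6


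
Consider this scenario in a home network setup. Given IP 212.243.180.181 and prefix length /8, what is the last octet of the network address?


Given: IP = 212.243.180.181, prefix = /8
Subnet mask = 255.0.0.0
Last octet of IP: 181
Last octet of mask: 0
Network last octet = 181 AND 0 = 0

0


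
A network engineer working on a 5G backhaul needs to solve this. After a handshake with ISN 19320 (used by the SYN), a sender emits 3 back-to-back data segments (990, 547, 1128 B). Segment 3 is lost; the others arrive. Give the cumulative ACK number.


SYN uses sequence number 19320; first data byte = ISN + 1 = 19321.
Segment 1: SEQ = 19321, len = 990 B, covers [19321, 20310]
Segment 2: SEQ = 20311, len = 547 B, covers [20311, 20857]
Segment 3: SEQ = 20858, len = 1128 B, covers [20858, 21985] [LOST]
In-order data received: bytes [19321, 20857] (segments 1..2).
Segment 3 missing -> gap begins at byte 20858.
Cumulative ACK = next expected in-order byte = 19321 + 990 + 547 = 20858

20858


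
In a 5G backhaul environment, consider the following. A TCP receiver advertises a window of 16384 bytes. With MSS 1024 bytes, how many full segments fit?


Given: RWND = 16384 bytes, MSS = 1024 bytes
Full segments = floor(RWND / MSS)
Full segments = floor(16384 / 1024)
Full segments = floor(16.0) = 16

16


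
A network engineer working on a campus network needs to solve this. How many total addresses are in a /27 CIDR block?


Given: CIDR prefix /27
Host bits = 32 - 27 = 5
Total addresses = 2^5 = 32

32


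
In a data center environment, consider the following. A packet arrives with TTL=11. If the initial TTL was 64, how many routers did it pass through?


Given: initial TTL = 64, received TTL = 11
Hops = initial TTL - received TTL
Hops = 64 - 11 = 53

53


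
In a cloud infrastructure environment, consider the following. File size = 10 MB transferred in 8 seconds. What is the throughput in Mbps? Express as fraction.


Given: file = 10 MB, time = 8 s
File in Mb = 10 * 8 = 80 Mb
Throughput = 80 / 8 Mbps
Throughput = 10 Mbps

10


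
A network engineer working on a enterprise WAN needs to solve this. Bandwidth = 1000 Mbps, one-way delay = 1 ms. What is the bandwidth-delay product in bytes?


Given: bandwidth = 1000 Mbps, delay = 1 ms
BDP in bits = 1000 * 10^6 * 1 / 1000
BDP in bits = 1000000
BDP in bytes = 1000000 / 8 = 125000

125000


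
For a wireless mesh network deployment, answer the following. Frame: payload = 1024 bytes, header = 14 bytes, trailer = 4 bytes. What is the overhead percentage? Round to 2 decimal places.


Given: payload = 1024 B, header = 14 B, trailer = 4 B
Overhead bytes = header + trailer = 14 + 4 = 18
Total frame = payload + overhead = 1024 + 18 = 1042
Overhead % = 18 / 1042 * 100 = 1.7274% -> 1.73% (2 dp)

1.73


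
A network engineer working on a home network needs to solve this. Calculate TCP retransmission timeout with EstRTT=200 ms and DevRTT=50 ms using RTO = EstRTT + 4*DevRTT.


Given: EstRTT = 200 ms, DevRTT = 50 ms
Timeout = EstRTT + 4 * DevRTT
4 * DevRTT = 4 * 50 = 200
Timeout = 200 + 200 = 400 ms

400


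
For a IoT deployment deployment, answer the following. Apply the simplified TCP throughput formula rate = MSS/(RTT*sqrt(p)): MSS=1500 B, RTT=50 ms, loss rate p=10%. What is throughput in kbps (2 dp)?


Given: MSS = 1500 bytes, RTT = 50 ms, loss = 10%
RTT in seconds = 50 / 1000 = 0.05
Loss rate = 10% = 0.1
sqrt(loss) = sqrt(0.1) = 0.316227766017
Throughput (bytes/s) = 1500 / (0.05 * 0.316227766017) = 94868.3298
Throughput (kbps) = 94868.3298 * 8 / 1000 = 758.946638 -> 758.95 kbps (2 dp)

758.95


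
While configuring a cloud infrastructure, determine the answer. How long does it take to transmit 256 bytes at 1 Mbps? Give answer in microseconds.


Given: packet = 256 bytes, bandwidth = 1 Mbps
Packet in bits = 256 * 8 = 2048 bits
Bandwidth = 1 * 10^6 = 1000000 bps
Time = 2048 / 1000000 seconds
Time in us = 2048 * 10^6 / 1000000 = 2048

2048


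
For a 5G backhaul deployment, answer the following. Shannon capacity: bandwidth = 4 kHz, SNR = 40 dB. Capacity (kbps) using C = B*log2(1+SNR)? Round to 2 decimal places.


Given: B = 4 kHz, SNR = 40 dB
SNR linear = 10^(40/10) = 10000
1 + SNR = 10001
log2(10001) = 13.2878566418
C = 4 * 1000 * 13.2878566418 = 53151.4266 bps
C = 53.151427 kbps -> 53.15 kbps (2 dp)

53.15


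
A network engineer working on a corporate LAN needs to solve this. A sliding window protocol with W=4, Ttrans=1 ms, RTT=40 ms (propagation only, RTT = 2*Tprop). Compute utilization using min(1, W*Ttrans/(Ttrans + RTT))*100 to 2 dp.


Given: W = 4, Ttrans = 1 ms, RTT = 40 ms (= 2 * Tprop, Tprop = 20 ms)
Cycle time = Ttrans + RTT = 1 + 40 = 41 ms (first packet sent until its ACK returns)
W * Ttrans = 4 * 1 = 4 ms of sending per cycle
W * Ttrans / (Ttrans + RTT) = 4 / 41 = 0.097561
U = min(1, 0.097561) = 0.097561
U% = 9.76%

9.76


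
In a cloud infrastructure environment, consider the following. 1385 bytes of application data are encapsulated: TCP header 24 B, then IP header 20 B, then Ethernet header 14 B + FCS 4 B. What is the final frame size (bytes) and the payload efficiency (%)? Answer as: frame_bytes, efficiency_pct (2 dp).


TCP segment = 1385 + 24 = 1409 B
IP packet = 1409 + 20 = 1429 B
Ethernet frame = 1429 + 14 + 4 = 1447 B
Efficiency = app / frame = 1385 / 1447 = 0.957153 = 95.7153% -> 95.72% (2 dp)

1447, 95.72


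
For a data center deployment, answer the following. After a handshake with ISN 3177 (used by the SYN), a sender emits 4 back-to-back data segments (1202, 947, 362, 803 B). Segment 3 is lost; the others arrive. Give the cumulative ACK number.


SYN uses sequence number 3177; first data byte = ISN + 1 = 3178.
Segment 1: SEQ = 3178, len = 1202 B, covers [3178, 4379]
Segment 2: SEQ = 4380, len = 947 B, covers [4380, 5326]
Segment 3: SEQ = 5327, len = 362 B, covers [5327, 5688] [LOST]
Segment 4: SEQ = 5689, len = 803 B, covers [5689, 6491]
In-order data received: bytes [3178, 5326] (segments 1..2).
Segment 3 missing -> gap begins at byte 5327; later segments buffered out of order.
Cumulative ACK = next expected in-order byte = 3178 + 1202 + 947 = 5327

5327


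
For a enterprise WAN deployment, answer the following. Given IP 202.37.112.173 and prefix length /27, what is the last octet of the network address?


Given: IP = 202.37.112.173, prefix = /27
Subnet mask = 255.255.255.224
Last octet of IP: 173
Last octet of mask: 224
Network last octet = 173 AND 224 = 160

160


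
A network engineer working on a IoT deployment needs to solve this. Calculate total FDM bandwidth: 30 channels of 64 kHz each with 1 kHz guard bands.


Given: 30 channels, 64 kHz each, guard = 1 kHz
Channel bandwidth = 30 * 64 = 1920 kHz
Guard bands = 29 gaps * 1 kHz = 29 kHz
Total = 1920 + 29 = 1949 kHz

1949


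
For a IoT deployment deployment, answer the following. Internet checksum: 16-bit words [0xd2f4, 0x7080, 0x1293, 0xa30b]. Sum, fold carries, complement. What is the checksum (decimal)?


Given words: [0xd2f4, 0x7080, 0x1293, 0xa30b]
Step 1: Sum all words
Raw sum = 54004 + 28800 + 4755 + 41739 = 129298
Step 2: Fold carry: (63762 + 1) = 63763
One's complement = ~63763 & 0xFFFF = 1772

1772


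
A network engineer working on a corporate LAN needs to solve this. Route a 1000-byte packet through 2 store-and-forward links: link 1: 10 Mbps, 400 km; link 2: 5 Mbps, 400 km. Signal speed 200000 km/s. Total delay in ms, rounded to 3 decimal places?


Packet = 1000 bytes = 8000 bits. Store-and-forward: sum (t_trans + t_prop) per link.
Link 1: t_trans = 8000/(10*10^6) s = 0.8000 ms; t_prop = 400/200000 s = 2.0000 ms; subtotal = 2.8000 ms
Link 2: t_trans = 8000/(5*10^6) s = 1.6000 ms; t_prop = 400/200000 s = 2.0000 ms; subtotal = 3.6000 ms
End-to-end = 2.8000 + 3.6000 = 6.4000 ms -> 6.400 ms (3 dp)

6.400


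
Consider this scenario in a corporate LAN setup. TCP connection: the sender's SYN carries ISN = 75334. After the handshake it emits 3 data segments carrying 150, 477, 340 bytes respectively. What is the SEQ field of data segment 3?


The SYN occupies sequence number ISN = 75334, so the first data byte is ISN + 1 = 75335.
SEQ of data segment i = (ISN + 1) + sum of payload sizes of segments 1..i-1.
Segment 1: SEQ = 75335, payload = 150 bytes
Segment 2: SEQ = 75485, payload = 477 bytes
Segment 3: SEQ = 75962, payload = 340 bytes
SEQ of segment 3 = 75335 + 150 + 477 = 75962

75962


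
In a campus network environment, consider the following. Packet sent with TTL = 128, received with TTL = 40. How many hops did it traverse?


Given: initial TTL = 128, received TTL = 40
Hops = initial TTL - received TTL
Hops = 128 - 40 = 88

88


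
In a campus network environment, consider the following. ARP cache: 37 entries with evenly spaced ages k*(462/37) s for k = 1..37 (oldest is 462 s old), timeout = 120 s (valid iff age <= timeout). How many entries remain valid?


Ages are k * 462/37 s for k = 1..37 (spacing = 12.4865 s).
Entry k is valid iff k * 462/37 <= 120 iff k <= 37 * 120 / 462 = 9.6104
n_valid = floor(9.6104) = 9
(n_stale = 37 - 9 = 28)

9


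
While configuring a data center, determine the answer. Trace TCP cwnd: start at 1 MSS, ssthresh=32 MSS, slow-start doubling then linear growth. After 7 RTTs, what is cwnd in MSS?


RTT 0: cwnd = 1 MSS (initial)
RTT 1: cwnd = 2 MSS (slow start, doubled)
RTT 2: cwnd = 4 MSS (slow start, doubled)
RTT 3: cwnd = 8 MSS (slow start, doubled)
RTT 4: cwnd = 16 MSS (slow start, doubled)
RTT 5: cwnd = 32 MSS (slow start, doubled)
RTT 6: cwnd = 33 MSS (congestion avoidance, +1)
RTT 7: cwnd = 34 MSS (congestion avoidance, +1)

34


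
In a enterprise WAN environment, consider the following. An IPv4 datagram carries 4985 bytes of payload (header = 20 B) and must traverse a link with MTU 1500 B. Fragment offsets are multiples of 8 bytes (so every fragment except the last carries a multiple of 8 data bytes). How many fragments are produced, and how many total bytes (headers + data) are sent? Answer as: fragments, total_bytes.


Max data per non-final fragment = floor((MTU - header)/8)*8 = floor((1500 - 20)/8)*8 = floor(1480/8)*8 = 1480 B
Final fragment needs no 8-byte alignment: it can carry up to MTU - header = 1480 B
Non-final fragments needed = ceil((payload - 1480) / 1480) = ceil(3505/1480) = ceil(2.3682) = 3
Number of fragments = 3 + 1 = 4
Fragment sizes (data): 3 * 1480 B + 545 B (last, 545 <= 1480 OK)
Total bytes sent = payload + n_frags * header = 4985 + 4*20 = 4985 + 80 = 5065 B

4, 5065


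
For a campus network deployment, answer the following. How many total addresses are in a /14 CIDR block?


Given: CIDR prefix /14
Host bits = 32 - 14 = 18
Total addresses = 2^18 = 262144

262144


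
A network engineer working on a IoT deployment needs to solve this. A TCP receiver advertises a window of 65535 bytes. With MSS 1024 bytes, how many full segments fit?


Given: RWND = 65535 bytes, MSS = 1024 bytes
Full segments = floor(RWND / MSS)
Full segments = floor(65535 / 1024)
Full segments = floor(63.999) = 63

63


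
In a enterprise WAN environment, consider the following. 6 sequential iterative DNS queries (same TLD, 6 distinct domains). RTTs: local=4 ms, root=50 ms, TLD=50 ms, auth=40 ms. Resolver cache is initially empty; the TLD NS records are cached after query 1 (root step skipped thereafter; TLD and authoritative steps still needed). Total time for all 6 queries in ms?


Lookup 1 (cold cache): local + root + TLD + auth = 4 + 50 + 50 + 40 = 144 ms
Lookups 2..6 (TLD NS cached -> skip root; new domain -> still ask TLD and auth): local + TLD + auth = 4 + 50 + 40 = 94 ms each
Remaining 5 lookups: 5 * 94 = 470 ms
Total = 144 + 470 = 614 ms

614


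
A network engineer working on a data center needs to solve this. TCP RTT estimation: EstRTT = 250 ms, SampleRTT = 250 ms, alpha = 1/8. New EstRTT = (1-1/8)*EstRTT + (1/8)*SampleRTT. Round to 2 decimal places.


Given: EstRTT = 250 ms, SampleRTT = 250 ms, alpha = 1/8
New EstRTT = (1 - alpha) * EstRTT + alpha * SampleRTT
(7/8) * 250 = 218.75
(1/8) * 250 = 31.25
New EstRTT = 218.75 + 31.25 = 250 ms -> 250.00 ms (2 dp)

250.00


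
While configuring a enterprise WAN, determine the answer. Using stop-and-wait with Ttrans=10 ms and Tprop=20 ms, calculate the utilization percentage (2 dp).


Given: Ttrans = 10 ms, Tprop = 20 ms
RTT = 2 * Tprop = 2 * 20 = 40 ms
U = Ttrans / (Ttrans + RTT)
U = 10 / (10 + 40)
U = 10 / 50 = 0.2
U% = 20.00%

20.00


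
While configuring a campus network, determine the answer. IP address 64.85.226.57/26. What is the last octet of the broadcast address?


Given: IP = 64.85.226.57, prefix = /26
Host bits = 32 - 26 = 6
Network last octet = 57 AND mask = 0
Host part size = 2^6 - 1 = 63
Broadcast last octet = 0 OR 63 = 63

63


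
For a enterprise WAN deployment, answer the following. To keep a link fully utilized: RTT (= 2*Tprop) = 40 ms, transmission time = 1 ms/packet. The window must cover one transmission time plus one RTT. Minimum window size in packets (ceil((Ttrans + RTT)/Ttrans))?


Given: Ttrans = 1 ms, RTT = 40 ms (= 2 * Tprop, Tprop = 20 ms)
Time until first ACK returns = Ttrans + RTT = 1 + 40 = 41 ms
Need W * Ttrans >= Ttrans + RTT  ->  W >= (Ttrans + RTT) / Ttrans
(Ttrans + RTT) / Ttrans = 41 / 1 = 41
W_min = ceil(41) = 41

41


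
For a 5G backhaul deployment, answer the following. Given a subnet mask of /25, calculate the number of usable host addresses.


Given: subnet mask /25
Host bits = 32 - 25 = 7
Total addresses = 2^7 = 128
Usable hosts = 128 - 2 (network + broadcast) = 126

126


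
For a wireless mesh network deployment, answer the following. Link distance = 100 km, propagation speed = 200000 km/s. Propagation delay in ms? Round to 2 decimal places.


Given: distance = 100 km, speed = 200000 km/s
Delay = distance / speed = 100 / 200000 seconds
Delay in ms = 100 * 1000 / 200000
Delay = 0.5000 ms
Rounded to 2 dp = 0.50 ms

0.50


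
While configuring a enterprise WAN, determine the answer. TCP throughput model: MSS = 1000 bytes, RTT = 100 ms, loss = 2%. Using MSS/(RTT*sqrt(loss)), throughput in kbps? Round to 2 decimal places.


Given: MSS = 1000 bytes, RTT = 100 ms, loss = 2%
RTT in seconds = 100 / 1000 = 0.1
Loss rate = 2% = 0.02
sqrt(loss) = sqrt(0.02) = 0.141421356237
Throughput (bytes/s) = 1000 / (0.1 * 0.141421356237) = 70710.6781
Throughput (kbps) = 70710.6781 * 8 / 1000 = 565.685425 -> 565.69 kbps (2 dp)

565.69


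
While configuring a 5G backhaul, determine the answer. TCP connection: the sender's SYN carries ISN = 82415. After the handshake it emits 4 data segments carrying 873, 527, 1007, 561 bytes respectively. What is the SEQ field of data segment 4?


The SYN occupies sequence number ISN = 82415, so the first data byte is ISN + 1 = 82416.
SEQ of data segment i = (ISN + 1) + sum of payload sizes of segments 1..i-1.
Segment 1: SEQ = 82416, payload = 873 bytes
Segment 2: SEQ = 83289, payload = 527 bytes
Segment 3: SEQ = 83816, payload = 1007 bytes
Segment 4: SEQ = 84823, payload = 561 bytes
SEQ of segment 4 = 82416 + 873 + 527 + 1007 = 84823

84823


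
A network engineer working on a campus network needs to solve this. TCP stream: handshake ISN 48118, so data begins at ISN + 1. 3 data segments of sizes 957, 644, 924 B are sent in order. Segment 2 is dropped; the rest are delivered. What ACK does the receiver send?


SYN uses sequence number 48118; first data byte = ISN + 1 = 48119.
Segment 1: SEQ = 48119, len = 957 B, covers [48119, 49075]
Segment 2: SEQ = 49076, len = 644 B, covers [49076, 49719] [LOST]
Segment 3: SEQ = 49720, len = 924 B, covers [49720, 50643]
In-order data received: bytes [48119, 49075] (segments 1..1).
Segment 2 missing -> gap begins at byte 49076; later segments buffered out of order.
Cumulative ACK = next expected in-order byte = 48119 + 957 = 49076

49076


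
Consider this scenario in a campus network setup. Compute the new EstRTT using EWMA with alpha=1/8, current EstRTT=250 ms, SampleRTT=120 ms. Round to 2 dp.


Given: EstRTT = 250 ms, SampleRTT = 120 ms, alpha = 1/8
New EstRTT = (1 - alpha) * EstRTT + alpha * SampleRTT
(7/8) * 250 = 218.75
(1/8) * 120 = 15
New EstRTT = 218.75 + 15 = 233.75 ms -> 233.75 ms (2 dp)

233.75


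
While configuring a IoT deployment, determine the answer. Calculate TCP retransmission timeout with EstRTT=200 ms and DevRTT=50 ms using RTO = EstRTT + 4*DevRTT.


Given: EstRTT = 200 ms, DevRTT = 50 ms
Timeout = EstRTT + 4 * DevRTT
4 * DevRTT = 4 * 50 = 200
Timeout = 200 + 200 = 400 ms

400


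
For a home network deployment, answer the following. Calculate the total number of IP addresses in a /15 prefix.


Given: CIDR prefix /15
Host bits = 32 - 15 = 17
Total addresses = 2^17 = 131072

131072


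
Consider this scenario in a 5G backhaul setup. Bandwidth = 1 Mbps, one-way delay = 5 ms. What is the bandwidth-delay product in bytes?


Given: bandwidth = 1 Mbps, delay = 5 ms
BDP in bits = 1 * 10^6 * 5 / 1000
BDP in bits = 5000
BDP in bytes = 5000 / 8 = 625

625


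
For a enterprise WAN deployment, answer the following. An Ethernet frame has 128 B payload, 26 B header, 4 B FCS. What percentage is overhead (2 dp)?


Given: payload = 128 B, header = 26 B, trailer = 4 B
Overhead bytes = header + trailer = 26 + 4 = 30
Total frame = payload + overhead = 128 + 30 = 158
Overhead % = 30 / 158 * 100 = 18.9873% -> 18.99% (2 dp)

18.99


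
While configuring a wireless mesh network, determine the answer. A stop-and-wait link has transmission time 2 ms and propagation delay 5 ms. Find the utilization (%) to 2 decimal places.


Given: Ttrans = 2 ms, Tprop = 5 ms
RTT = 2 * Tprop = 2 * 5 = 10 ms
U = Ttrans / (Ttrans + RTT)
U = 2 / (2 + 10)
U = 2 / 12 = 0.166667
U% = 16.67%

16.67


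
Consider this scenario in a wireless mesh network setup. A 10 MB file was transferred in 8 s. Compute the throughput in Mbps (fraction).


Given: file = 10 MB, time = 8 s
File in Mb = 10 * 8 = 80 Mb
Throughput = 80 / 8 Mbps
Throughput = 10 Mbps

10


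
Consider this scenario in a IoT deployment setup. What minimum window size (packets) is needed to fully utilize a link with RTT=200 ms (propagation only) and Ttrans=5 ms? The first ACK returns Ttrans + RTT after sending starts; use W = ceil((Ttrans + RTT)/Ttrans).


Given: Ttrans = 5 ms, RTT = 200 ms (= 2 * Tprop, Tprop = 100 ms)
Time until first ACK returns = Ttrans + RTT = 5 + 200 = 205 ms
Need W * Ttrans >= Ttrans + RTT  ->  W >= (Ttrans + RTT) / Ttrans
(Ttrans + RTT) / Ttrans = 205 / 5 = 41
W_min = ceil(41) = 41

41


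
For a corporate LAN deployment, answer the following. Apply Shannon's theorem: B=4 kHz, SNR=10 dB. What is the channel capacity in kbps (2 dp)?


Given: B = 4 kHz, SNR = 10 dB
SNR linear = 10^(10/10) = 10
1 + SNR = 11
log2(11) = 3.4594316186
C = 4 * 1000 * 3.4594316186 = 13837.7265 bps
C = 13.837726 kbps -> 13.84 kbps (2 dp)

13.84


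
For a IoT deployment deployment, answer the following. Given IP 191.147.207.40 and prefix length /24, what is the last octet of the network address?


Given: IP = 191.147.207.40, prefix = /24
Subnet mask = 255.255.255.0
Last octet of IP: 40
Last octet of mask: 0
Network last octet = 40 AND 0 = 0

0


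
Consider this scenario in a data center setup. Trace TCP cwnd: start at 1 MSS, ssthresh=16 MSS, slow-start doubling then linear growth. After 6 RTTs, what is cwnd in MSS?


RTT 0: cwnd = 1 MSS (initial)
RTT 1: cwnd = 2 MSS (slow start, doubled)
RTT 2: cwnd = 4 MSS (slow start, doubled)
RTT 3: cwnd = 8 MSS (slow start, doubled)
RTT 4: cwnd = 16 MSS (slow start, doubled)
RTT 5: cwnd = 17 MSS (congestion avoidance, +1)
RTT 6: cwnd = 18 MSS (congestion avoidance, +1)

18


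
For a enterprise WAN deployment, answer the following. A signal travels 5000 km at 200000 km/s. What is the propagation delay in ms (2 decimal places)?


Given: distance = 5000 km, speed = 200000 km/s
Delay = distance / speed = 5000 / 200000 seconds
Delay in ms = 5000 * 1000 / 200000
Delay = 25.0000 ms
Rounded to 2 dp = 25.00 ms

25.00


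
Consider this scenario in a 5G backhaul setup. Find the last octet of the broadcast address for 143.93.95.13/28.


Given: IP = 143.93.95.13, prefix = /28
Host bits = 32 - 28 = 4
Network last octet = 13 AND mask = 0
Host part size = 2^4 - 1 = 15
Broadcast last octet = 0 OR 15 = 15

15


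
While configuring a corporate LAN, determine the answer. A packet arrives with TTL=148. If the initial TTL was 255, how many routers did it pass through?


Given: initial TTL = 255, received TTL = 148
Hops = initial TTL - received TTL
Hops = 255 - 148 = 107

107


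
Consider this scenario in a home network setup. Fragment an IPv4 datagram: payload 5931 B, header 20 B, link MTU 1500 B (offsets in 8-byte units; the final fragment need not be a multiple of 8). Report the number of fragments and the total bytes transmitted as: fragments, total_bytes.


Max data per non-final fragment = floor((MTU - header)/8)*8 = floor((1500 - 20)/8)*8 = floor(1480/8)*8 = 1480 B
Final fragment needs no 8-byte alignment: it can carry up to MTU - header = 1480 B
Non-final fragments needed = ceil((payload - 1480) / 1480) = ceil(4451/1480) = ceil(3.0074) = 4
Number of fragments = 4 + 1 = 5
Fragment sizes (data): 4 * 1480 B + 11 B (last, 11 <= 1480 OK)
Total bytes sent = payload + n_frags * header = 5931 + 5*20 = 5931 + 100 = 6031 B

5, 6031


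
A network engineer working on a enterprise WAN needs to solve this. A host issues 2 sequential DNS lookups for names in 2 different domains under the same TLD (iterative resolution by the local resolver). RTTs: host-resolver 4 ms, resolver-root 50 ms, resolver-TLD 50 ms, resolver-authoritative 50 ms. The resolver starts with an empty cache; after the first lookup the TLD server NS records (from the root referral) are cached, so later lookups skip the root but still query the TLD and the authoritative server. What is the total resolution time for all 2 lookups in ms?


Lookup 1 (cold cache): local + root + TLD + auth = 4 + 50 + 50 + 50 = 154 ms
Lookups 2..2 (TLD NS cached -> skip root; new domain -> still ask TLD and auth): local + TLD + auth = 4 + 50 + 50 = 104 ms each
Remaining 1 lookups: 1 * 104 = 104 ms
Total = 154 + 104 = 258 ms

258


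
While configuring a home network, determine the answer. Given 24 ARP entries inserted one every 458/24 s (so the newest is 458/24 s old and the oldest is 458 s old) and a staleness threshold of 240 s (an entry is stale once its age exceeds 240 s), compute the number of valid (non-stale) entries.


Ages are k * 458/24 s for k = 1..24 (spacing = 19.0833 s).
Entry k is valid iff k * 458/24 <= 240 iff k <= 24 * 240 / 458 = 12.5764
n_valid = floor(12.5764) = 12
(n_stale = 24 - 12 = 12)

12


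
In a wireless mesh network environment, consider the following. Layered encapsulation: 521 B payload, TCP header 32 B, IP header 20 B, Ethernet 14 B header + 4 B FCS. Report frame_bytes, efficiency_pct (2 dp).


TCP segment = 521 + 32 = 553 B
IP packet = 553 + 20 = 573 B
Ethernet frame = 573 + 14 + 4 = 591 B
Efficiency = app / frame = 521 / 591 = 0.881557 = 88.1557% -> 88.16% (2 dp)

591, 88.16


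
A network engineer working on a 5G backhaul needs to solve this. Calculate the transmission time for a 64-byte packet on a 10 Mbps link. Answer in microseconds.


Given: packet = 64 bytes, bandwidth = 10 Mbps
Packet in bits = 64 * 8 = 512 bits
Bandwidth = 10 * 10^6 = 10000000 bps
Time = 512 / 10000000 seconds
Time in us = 512 * 10^6 / 10000000 = 51.2

51.2


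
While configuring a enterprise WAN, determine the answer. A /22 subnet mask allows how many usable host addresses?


Given: subnet mask /22
Host bits = 32 - 22 = 10
Total addresses = 2^10 = 1024
Usable hosts = 1024 - 2 (network + broadcast) = 1022

1022


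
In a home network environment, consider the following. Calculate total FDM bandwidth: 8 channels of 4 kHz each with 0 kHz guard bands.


Given: 8 channels, 4 kHz each, guard = 0 kHz
Channel bandwidth = 8 * 4 = 32 kHz
Guard bands = 7 gaps * 0 kHz = 0 kHz
Total = 32 + 0 = 32 kHz

32


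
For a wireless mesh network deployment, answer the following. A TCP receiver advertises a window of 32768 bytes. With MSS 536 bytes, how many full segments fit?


Given: RWND = 32768 bytes, MSS = 536 bytes
Full segments = floor(RWND / MSS)
Full segments = floor(32768 / 536)
Full segments = floor(61.1343) = 61

61


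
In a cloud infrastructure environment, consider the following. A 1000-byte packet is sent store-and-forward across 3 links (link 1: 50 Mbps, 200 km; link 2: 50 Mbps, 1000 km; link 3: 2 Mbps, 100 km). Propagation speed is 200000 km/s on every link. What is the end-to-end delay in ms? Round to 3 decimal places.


Packet = 1000 bytes = 8000 bits. Store-and-forward: sum (t_trans + t_prop) per link.
Link 1: t_trans = 8000/(50*10^6) s = 0.1600 ms; t_prop = 200/200000 s = 1.0000 ms; subtotal = 1.1600 ms
Link 2: t_trans = 8000/(50*10^6) s = 0.1600 ms; t_prop = 1000/200000 s = 5.0000 ms; subtotal = 5.1600 ms
Link 3: t_trans = 8000/(2*10^6) s = 4.0000 ms; t_prop = 100/200000 s = 0.5000 ms; subtotal = 4.5000 ms
End-to-end = 1.1600 + 5.1600 + 4.5000 = 10.8200 ms -> 10.820 ms (3 dp)

10.820


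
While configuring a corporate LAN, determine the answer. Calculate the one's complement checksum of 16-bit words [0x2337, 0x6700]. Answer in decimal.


Given words: [0x2337, 0x6700]
Step 1: Sum all words
Raw sum = 9015 + 26368 = 35383
One's complement = ~35383 & 0xFFFF = 30152

30152


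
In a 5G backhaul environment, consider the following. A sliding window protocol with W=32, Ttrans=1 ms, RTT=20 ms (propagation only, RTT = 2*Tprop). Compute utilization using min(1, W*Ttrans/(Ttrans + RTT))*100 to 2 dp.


Given: W = 32, Ttrans = 1 ms, RTT = 20 ms (= 2 * Tprop, Tprop = 10 ms)
Cycle time = Ttrans + RTT = 1 + 20 = 21 ms (first packet sent until its ACK returns)
W * Ttrans = 32 * 1 = 32 ms of sending per cycle
W * Ttrans / (Ttrans + RTT) = 32 / 21 = 1.523810
U = min(1, 1.523810) = 1.000000
U% = 100.00%

100.00


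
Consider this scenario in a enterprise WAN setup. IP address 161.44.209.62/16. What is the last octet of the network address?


Given: IP = 161.44.209.62, prefix = /16
Subnet mask = 255.255.0.0
Last octet of IP: 62
Last octet of mask: 0
Network last octet = 62 AND 0 = 0

0


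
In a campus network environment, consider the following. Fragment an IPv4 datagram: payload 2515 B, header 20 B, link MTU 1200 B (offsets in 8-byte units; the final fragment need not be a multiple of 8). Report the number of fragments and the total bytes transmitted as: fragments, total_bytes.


Max data per non-final fragment = floor((MTU - header)/8)*8 = floor((1200 - 20)/8)*8 = floor(1180/8)*8 = 1176 B
Final fragment needs no 8-byte alignment: it can carry up to MTU - header = 1180 B
Non-final fragments needed = ceil((payload - 1180) / 1176) = ceil(1335/1176) = ceil(1.1352) = 2
Number of fragments = 2 + 1 = 3
Fragment sizes (data): 2 * 1176 B + 163 B (last, 163 <= 1180 OK)
Total bytes sent = payload + n_frags * header = 2515 + 3*20 = 2515 + 60 = 2575 B

3, 2575


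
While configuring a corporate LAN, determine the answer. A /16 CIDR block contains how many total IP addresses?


Given: CIDR prefix /16
Host bits = 32 - 16 = 16
Total addresses = 2^16 = 65536

65536


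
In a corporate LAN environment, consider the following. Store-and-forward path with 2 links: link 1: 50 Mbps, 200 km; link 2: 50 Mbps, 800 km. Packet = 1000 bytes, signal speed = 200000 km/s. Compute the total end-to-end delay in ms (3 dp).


Packet = 1000 bytes = 8000 bits. Store-and-forward: sum (t_trans + t_prop) per link.
Link 1: t_trans = 8000/(50*10^6) s = 0.1600 ms; t_prop = 200/200000 s = 1.0000 ms; subtotal = 1.1600 ms
Link 2: t_trans = 8000/(50*10^6) s = 0.1600 ms; t_prop = 800/200000 s = 4.0000 ms; subtotal = 4.1600 ms
End-to-end = 1.1600 + 4.1600 = 5.3200 ms -> 5.320 ms (3 dp)

5.320


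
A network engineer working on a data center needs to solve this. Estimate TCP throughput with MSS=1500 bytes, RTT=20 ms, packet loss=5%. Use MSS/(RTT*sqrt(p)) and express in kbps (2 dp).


Given: MSS = 1500 bytes, RTT = 20 ms, loss = 5%
RTT in seconds = 20 / 1000 = 0.02
Loss rate = 5% = 0.05
sqrt(loss) = sqrt(0.05) = 0.223606797750
Throughput (bytes/s) = 1500 / (0.02 * 0.223606797750) = 335410.1966
Throughput (kbps) = 335410.1966 * 8 / 1000 = 2683.281573 -> 2683.28 kbps (2 dp)

2683.28


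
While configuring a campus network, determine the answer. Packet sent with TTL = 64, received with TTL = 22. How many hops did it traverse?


Given: initial TTL = 64, received TTL = 22
Hops = initial TTL - received TTL
Hops = 64 - 22 = 42

42


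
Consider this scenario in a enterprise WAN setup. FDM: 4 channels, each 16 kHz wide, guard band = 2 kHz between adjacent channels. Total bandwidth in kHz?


Given: 4 channels, 16 kHz each, guard = 2 kHz
Channel bandwidth = 4 * 16 = 64 kHz
Guard bands = 3 gaps * 2 kHz = 6 kHz
Total = 64 + 6 = 70 kHz

70


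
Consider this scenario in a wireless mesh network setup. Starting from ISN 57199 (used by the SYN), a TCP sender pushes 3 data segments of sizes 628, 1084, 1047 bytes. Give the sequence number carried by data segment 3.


The SYN occupies sequence number ISN = 57199, so the first data byte is ISN + 1 = 57200.
SEQ of data segment i = (ISN + 1) + sum of payload sizes of segments 1..i-1.
Segment 1: SEQ = 57200, payload = 628 bytes
Segment 2: SEQ = 57828, payload = 1084 bytes
Segment 3: SEQ = 58912, payload = 1047 bytes
SEQ of segment 3 = 57200 + 628 + 1084 = 58912

58912


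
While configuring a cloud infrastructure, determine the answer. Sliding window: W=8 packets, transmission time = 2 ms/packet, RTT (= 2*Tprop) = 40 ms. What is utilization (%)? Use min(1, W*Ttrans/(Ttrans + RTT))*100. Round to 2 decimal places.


Given: W = 8, Ttrans = 2 ms, RTT = 40 ms (= 2 * Tprop, Tprop = 20 ms)
Cycle time = Ttrans + RTT = 2 + 40 = 42 ms (first packet sent until its ACK returns)
W * Ttrans = 8 * 2 = 16 ms of sending per cycle
W * Ttrans / (Ttrans + RTT) = 16 / 42 = 0.380952
U = min(1, 0.380952) = 0.380952
U% = 38.10%

38.10


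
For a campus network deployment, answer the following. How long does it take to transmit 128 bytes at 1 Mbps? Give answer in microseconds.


Given: packet = 128 bytes, bandwidth = 1 Mbps
Packet in bits = 128 * 8 = 1024 bits
Bandwidth = 1 * 10^6 = 1000000 bps
Time = 1024 / 1000000 seconds
Time in us = 1024 * 10^6 / 1000000 = 1024

1024


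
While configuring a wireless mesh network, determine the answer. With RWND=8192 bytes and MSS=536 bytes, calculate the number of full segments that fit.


Given: RWND = 8192 bytes, MSS = 536 bytes
Full segments = floor(RWND / MSS)
Full segments = floor(8192 / 536)
Full segments = floor(15.2836) = 15

15


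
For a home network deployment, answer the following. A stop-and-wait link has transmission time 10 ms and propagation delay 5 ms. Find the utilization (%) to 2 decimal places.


Given: Ttrans = 10 ms, Tprop = 5 ms
RTT = 2 * Tprop = 2 * 5 = 10 ms
U = Ttrans / (Ttrans + RTT)
U = 10 / (10 + 10)
U = 10 / 20 = 0.5
U% = 50.00%

50.00


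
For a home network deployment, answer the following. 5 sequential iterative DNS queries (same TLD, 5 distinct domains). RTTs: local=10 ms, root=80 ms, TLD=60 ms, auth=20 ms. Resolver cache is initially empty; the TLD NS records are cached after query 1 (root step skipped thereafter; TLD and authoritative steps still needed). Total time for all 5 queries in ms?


Lookup 1 (cold cache): local + root + TLD + auth = 10 + 80 + 60 + 20 = 170 ms
Lookups 2..5 (TLD NS cached -> skip root; new domain -> still ask TLD and auth): local + TLD + auth = 10 + 60 + 20 = 90 ms each
Remaining 4 lookups: 4 * 90 = 360 ms
Total = 170 + 360 = 530 ms

530


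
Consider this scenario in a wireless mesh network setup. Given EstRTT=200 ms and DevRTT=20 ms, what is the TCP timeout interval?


Given: EstRTT = 200 ms, DevRTT = 20 ms
Timeout = EstRTT + 4 * DevRTT
4 * DevRTT = 4 * 20 = 80
Timeout = 200 + 80 = 280 ms

280


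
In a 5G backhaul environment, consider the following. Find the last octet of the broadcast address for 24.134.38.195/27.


Given: IP = 24.134.38.195, prefix = /27
Host bits = 32 - 27 = 5
Network last octet = 195 AND mask = 192
Host part size = 2^5 - 1 = 31
Broadcast last octet = 192 OR 31 = 223

223


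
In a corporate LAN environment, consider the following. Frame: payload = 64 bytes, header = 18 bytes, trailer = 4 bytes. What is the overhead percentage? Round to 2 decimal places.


Given: payload = 64 B, header = 18 B, trailer = 4 B
Overhead bytes = header + trailer = 18 + 4 = 22
Total frame = payload + overhead = 64 + 22 = 86
Overhead % = 22 / 86 * 100 = 25.5814% -> 25.58% (2 dp)

25.58


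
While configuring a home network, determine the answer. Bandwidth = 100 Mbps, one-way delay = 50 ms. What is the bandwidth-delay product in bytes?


Given: bandwidth = 100 Mbps, delay = 50 ms
BDP in bits = 100 * 10^6 * 50 / 1000
BDP in bits = 5000000
BDP in bytes = 5000000 / 8 = 625000

625000


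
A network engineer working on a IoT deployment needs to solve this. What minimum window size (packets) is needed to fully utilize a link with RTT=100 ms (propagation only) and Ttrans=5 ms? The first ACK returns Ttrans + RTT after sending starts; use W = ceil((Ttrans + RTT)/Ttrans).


Given: Ttrans = 5 ms, RTT = 100 ms (= 2 * Tprop, Tprop = 50 ms)
Time until first ACK returns = Ttrans + RTT = 5 + 100 = 105 ms
Need W * Ttrans >= Ttrans + RTT  ->  W >= (Ttrans + RTT) / Ttrans
(Ttrans + RTT) / Ttrans = 105 / 5 = 21
W_min = ceil(21) = 21

21


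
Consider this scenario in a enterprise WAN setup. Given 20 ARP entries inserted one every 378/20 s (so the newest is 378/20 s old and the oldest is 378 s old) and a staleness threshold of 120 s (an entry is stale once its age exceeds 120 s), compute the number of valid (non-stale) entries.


Ages are k * 378/20 s for k = 1..20 (spacing = 18.9000 s).
Entry k is valid iff k * 378/20 <= 120 iff k <= 20 * 120 / 378 = 6.3492
n_valid = floor(6.3492) = 6
(n_stale = 20 - 6 = 14)

6


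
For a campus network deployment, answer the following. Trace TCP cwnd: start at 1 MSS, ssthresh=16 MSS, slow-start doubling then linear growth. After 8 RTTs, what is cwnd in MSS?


RTT 0: cwnd = 1 MSS (initial)
RTT 1: cwnd = 2 MSS (slow start, doubled)
RTT 2: cwnd = 4 MSS (slow start, doubled)
RTT 3: cwnd = 8 MSS (slow start, doubled)
RTT 4: cwnd = 16 MSS (slow start, doubled)
RTT 5: cwnd = 17 MSS (congestion avoidance, +1)
RTT 6: cwnd = 18 MSS (congestion avoidance, +1)
RTT 7: cwnd = 19 MSS (congestion avoidance, +1)
RTT 8: cwnd = 20 MSS (congestion avoidance, +1)

20


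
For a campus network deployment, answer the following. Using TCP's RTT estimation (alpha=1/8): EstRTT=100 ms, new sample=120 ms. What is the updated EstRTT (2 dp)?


Given: EstRTT = 100 ms, SampleRTT = 120 ms, alpha = 1/8
New EstRTT = (1 - alpha) * EstRTT + alpha * SampleRTT
(7/8) * 100 = 87.5
(1/8) * 120 = 15
New EstRTT = 87.5 + 15 = 102.5 ms -> 102.50 ms (2 dp)

102.50


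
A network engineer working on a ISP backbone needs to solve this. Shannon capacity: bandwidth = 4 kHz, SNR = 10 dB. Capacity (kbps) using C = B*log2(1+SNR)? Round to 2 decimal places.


Given: B = 4 kHz, SNR = 10 dB
SNR linear = 10^(10/10) = 10
1 + SNR = 11
log2(11) = 3.4594316186
C = 4 * 1000 * 3.4594316186 = 13837.7265 bps
C = 13.837726 kbps -> 13.84 kbps (2 dp)

13.84


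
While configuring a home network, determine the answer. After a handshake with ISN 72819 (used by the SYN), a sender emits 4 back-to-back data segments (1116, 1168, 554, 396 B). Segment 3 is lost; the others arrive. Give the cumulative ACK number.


SYN uses sequence number 72819; first data byte = ISN + 1 = 72820.
Segment 1: SEQ = 72820, len = 1116 B, covers [72820, 73935]
Segment 2: SEQ = 73936, len = 1168 B, covers [73936, 75103]
Segment 3: SEQ = 75104, len = 554 B, covers [75104, 75657] [LOST]
Segment 4: SEQ = 75658, len = 396 B, covers [75658, 76053]
In-order data received: bytes [72820, 75103] (segments 1..2).
Segment 3 missing -> gap begins at byte 75104; later segments buffered out of order.
Cumulative ACK = next expected in-order byte = 72820 + 1116 + 1168 = 75104

75104


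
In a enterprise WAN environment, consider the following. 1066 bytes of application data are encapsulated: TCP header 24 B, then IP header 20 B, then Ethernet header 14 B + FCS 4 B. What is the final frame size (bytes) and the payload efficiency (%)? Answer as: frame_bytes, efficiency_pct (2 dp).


TCP segment = 1066 + 24 = 1090 B
IP packet = 1090 + 20 = 1110 B
Ethernet frame = 1110 + 14 + 4 = 1128 B
Efficiency = app / frame = 1066 / 1128 = 0.945035 = 94.5035% -> 94.50% (2 dp)

1128, 94.50


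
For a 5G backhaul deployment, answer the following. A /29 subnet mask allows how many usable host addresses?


Given: subnet mask /29
Host bits = 32 - 29 = 3
Total addresses = 2^3 = 8
Usable hosts = 8 - 2 (network + broadcast) = 6

6


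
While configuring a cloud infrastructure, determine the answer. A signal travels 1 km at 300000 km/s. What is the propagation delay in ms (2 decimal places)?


Given: distance = 1 km, speed = 300000 km/s
Delay = distance / speed = 1 / 300000 seconds
Delay in ms = 1 * 1000 / 300000
Delay = 0.0033 ms
Rounded to 2 dp = 0.00 ms

0.00


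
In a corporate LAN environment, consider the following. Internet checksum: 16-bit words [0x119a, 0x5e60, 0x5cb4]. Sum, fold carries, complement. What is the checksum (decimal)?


Given words: [0x119a, 0x5e60, 0x5cb4]
Step 1: Sum all words
Raw sum = 4506 + 24160 + 23732 = 52398
One's complement = ~52398 & 0xFFFF = 13137

13137
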